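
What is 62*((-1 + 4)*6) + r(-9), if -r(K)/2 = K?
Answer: 1134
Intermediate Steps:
r(K) = -2*K
62*((-1 + 4)*6) + r(-9) = 62*((-1 + 4)*6) - 2*(-9) = 62*(3*6) + 18 = 62*18 + 18 = 1116 + 18 = 1134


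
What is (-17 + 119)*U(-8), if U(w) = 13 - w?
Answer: 2142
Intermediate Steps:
(-17 + 119)*U(-8) = (-17 + 119)*(13 - 1*(-8)) = 102*(13 + 8) = 102*21 = 2142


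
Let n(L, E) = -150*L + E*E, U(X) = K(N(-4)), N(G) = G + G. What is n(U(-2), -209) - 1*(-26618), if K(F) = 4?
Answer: 69699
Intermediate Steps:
N(G) = 2*G
U(X) = 4
n(L, E) = E**2 - 150*L (n(L, E) = -150*L + E**2 = E**2 - 150*L)
n(U(-2), -209) - 1*(-26618) = ((-209)**2 - 150*4) - 1*(-26618) = (43681 - 600) + 26618 = 43081 + 26618 = 69699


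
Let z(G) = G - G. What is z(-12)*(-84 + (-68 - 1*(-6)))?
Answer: 0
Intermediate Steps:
z(G) = 0
z(-12)*(-84 + (-68 - 1*(-6))) = 0*(-84 + (-68 - 1*(-6))) = 0*(-84 + (-68 + 6)) = 0*(-84 - 62) = 0*(-146) = 0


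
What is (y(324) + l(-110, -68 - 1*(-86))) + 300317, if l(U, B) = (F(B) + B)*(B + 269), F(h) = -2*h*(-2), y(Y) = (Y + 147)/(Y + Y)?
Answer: 70447909/216 ≈ 3.2615e+5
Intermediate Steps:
y(Y) = (147 + Y)/(2*Y) (y(Y) = (147 + Y)/((2*Y)) = (147 + Y)*(1/(2*Y)) = (147 + Y)/(2*Y))
F(h) = 4*h
l(U, B) = 5*B*(269 + B) (l(U, B) = (4*B + B)*(B + 269) = (5*B)*(269 + B) = 5*B*(269 + B))
(y(324) + l(-110, -68 - 1*(-86))) + 300317 = ((½)*(147 + 324)/324 + 5*(-68 - 1*(-86))*(269 + (-68 - 1*(-86)))) + 300317 = ((½)*(1/324)*471 + 5*(-68 + 86)*(269 + (-68 + 86))) + 300317 = (157/216 + 5*18*(269 + 18)) + 300317 = (157/216 + 5*18*287) + 300317 = (157/216 + 25830) + 300317 = 5579437/216 + 300317 = 70447909/216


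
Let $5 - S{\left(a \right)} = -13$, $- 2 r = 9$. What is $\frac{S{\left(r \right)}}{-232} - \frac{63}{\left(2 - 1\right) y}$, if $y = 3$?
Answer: $- \frac{2445}{116} \approx -21.078$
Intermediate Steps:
$r = - \frac{9}{2}$ ($r = \left(- \frac{1}{2}\right) 9 = - \frac{9}{2} \approx -4.5$)
$S{\left(a \right)} = 18$ ($S{\left(a \right)} = 5 - -13 = 5 + 13 = 18$)
$\frac{S{\left(r \right)}}{-232} - \frac{63}{\left(2 - 1\right) y} = \frac{18}{-232} - \frac{63}{\left(2 - 1\right) 3} = 18 \left(- \frac{1}{232}\right) - \frac{63}{1 \cdot 3} = - \frac{9}{116} - \frac{63}{3} = - \frac{9}{116} - 21 = - \frac{2445}{116}$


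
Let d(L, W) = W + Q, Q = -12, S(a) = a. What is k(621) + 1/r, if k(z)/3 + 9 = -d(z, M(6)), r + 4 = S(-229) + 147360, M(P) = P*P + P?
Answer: -17213858/147127 ≈ -117.00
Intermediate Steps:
M(P) = P + P² (M(P) = P² + P = P + P²)
r = 147127 (r = -4 + (-229 + 147360) = -4 + 147131 = 147127)
d(L, W) = -12 + W (d(L, W) = W - 12 = -12 + W)
k(z) = -117 (k(z) = -27 + 3*(-(-12 + 6*(1 + 6))) = -27 + 3*(-(-12 + 6*7)) = -27 + 3*(-(-12 + 42)) = -27 + 3*(-1*30) = -27 + 3*(-30) = -27 - 90 = -117)
k(621) + 1/r = -117 + 1/147127 = -17213858/147127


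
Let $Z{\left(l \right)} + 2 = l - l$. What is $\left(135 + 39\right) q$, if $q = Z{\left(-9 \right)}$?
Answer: $-348$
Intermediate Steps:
$Z{\left(l \right)} = -2$ ($Z{\left(l \right)} = -2 + \left(l - l\right) = -2 + 0 = -2$)
$q = -2$
$\left(135 + 39\right) q = \left(135 + 39\right) \left(-2\right) = 174 \left(-2\right) = -348$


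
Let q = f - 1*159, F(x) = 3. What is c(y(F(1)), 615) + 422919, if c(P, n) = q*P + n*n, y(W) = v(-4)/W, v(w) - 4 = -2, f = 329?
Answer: 2403772/3 ≈ 8.0126e+5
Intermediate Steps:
v(w) = 2 (v(w) = 4 - 2 = 2)
y(W) = 2/W
q = 170 (q = 329 - 1*159 = 329 - 159 = 170)
c(P, n) = n² + 170*P (c(P, n) = 170*P + n*n = 170*P + n² = n² + 170*P)
c(y(F(1)), 615) + 422919 = (615² + 170*(2/3)) + 422919 = (378225 + 170*(2*(⅓))) + 422919 = (378225 + 170*(⅔)) + 422919 = (378225 + 340/3) + 422919 = 1135015/3 + 422919 = 2403772/3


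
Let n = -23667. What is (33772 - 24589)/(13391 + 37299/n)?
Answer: 24148229/35209722 ≈ 0.68584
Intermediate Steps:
(33772 - 24589)/(13391 + 37299/n) = (33772 - 24589)/(13391 + 37299/(-23667)) = 9183/(13391 + 37299*(-1/23667)) = 9183/(13391 - 12433/7889) = 9183/(105629166/7889) = 9183*(7889/105629166) = 24148229/35209722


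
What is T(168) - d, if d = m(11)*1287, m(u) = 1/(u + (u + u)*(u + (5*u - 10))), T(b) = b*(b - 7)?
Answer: 3056307/113 ≈ 27047.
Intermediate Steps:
T(b) = b*(-7 + b)
m(u) = 1/(u + 2*u*(-10 + 6*u)) (m(u) = 1/(u + (2*u)*(u + (-10 + 5*u))) = 1/(u + (2*u)*(-10 + 6*u)) = 1/(u + 2*u*(-10 + 6*u)))
d = 117/113 (d = (1/(11*(-19 + 12*11)))*1287 = (1/(11*(-19 + 132)))*1287 = ((1/11)/113)*1287 = ((1/11)*(1/113))*1287 = (1/1243)*1287 = 117/113 ≈ 1.0354)
T(168) - d = 168*(-7 + 168) - 1*117/113 = 168*161 - 117/113 = 27048 - 117/113 = 3056307/113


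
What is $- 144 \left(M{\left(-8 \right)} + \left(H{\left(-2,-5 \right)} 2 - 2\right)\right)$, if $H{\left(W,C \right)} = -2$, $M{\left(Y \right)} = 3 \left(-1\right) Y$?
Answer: $-2592$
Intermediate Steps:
$M{\left(Y \right)} = - 3 Y$
$- 144 \left(M{\left(-8 \right)} + \left(H{\left(-2,-5 \right)} 2 - 2\right)\right) = - 144 \left(\left(-3\right) \left(-8\right) - 6\right) = - 144 \left(24 - 6\right) = \left(-144\right) 18 = -2592$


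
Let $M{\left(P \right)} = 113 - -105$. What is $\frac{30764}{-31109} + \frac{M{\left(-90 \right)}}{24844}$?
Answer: $- \frac{378759527}{386435998} \approx -0.98013$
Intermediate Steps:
$M{\left(P \right)} = 218$ ($M{\left(P \right)} = 113 + 105 = 218$)
$\frac{30764}{-31109} + \frac{M{\left(-90 \right)}}{24844} = \frac{30764}{-31109} + \frac{218}{24844} = 30764 \left(- \frac{1}{31109}\right) + 218 \cdot \frac{1}{24844} = - \frac{30764}{31109} + \frac{109}{12422} = - \frac{378759527}{386435998}$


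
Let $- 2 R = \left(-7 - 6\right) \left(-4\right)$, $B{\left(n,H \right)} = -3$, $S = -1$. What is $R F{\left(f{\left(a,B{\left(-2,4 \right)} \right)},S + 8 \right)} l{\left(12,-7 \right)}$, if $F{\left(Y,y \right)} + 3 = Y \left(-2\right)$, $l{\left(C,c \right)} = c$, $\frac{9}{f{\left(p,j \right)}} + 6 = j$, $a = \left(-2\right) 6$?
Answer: $-182$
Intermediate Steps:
$a = -12$
$f{\left(p,j \right)} = \frac{9}{-6 + j}$
$R = -26$ ($R = - \frac{\left(-7 - 6\right) \left(-4\right)}{2} = - \frac{\left(-13\right) \left(-4\right)}{2} = \left(- \frac{1}{2}\right) 52 = -26$)
$F{\left(Y,y \right)} = -3 - 2 Y$ ($F{\left(Y,y \right)} = -3 + Y \left(-2\right) = -3 - 2 Y$)
$R F{\left(f{\left(a,B{\left(-2,4 \right)} \right)},S + 8 \right)} l{\left(12,-7 \right)} = - 26 \left(-3 - 2 \frac{9}{-6 - 3}\right) \left(-7\right) = - 26 \left(-3 - 2 \frac{9}{-9}\right) \left(-7\right) = - 26 \left(-3 - 2 \cdot 9 \left(- \frac{1}{9}\right)\right) \left(-7\right) = - 26 \left(-3 - -2\right) \left(-7\right) = - 26 \left(-3 + 2\right) \left(-7\right) = \left(-26\right) \left(-1\right) \left(-7\right) = 26 \left(-7\right) = -182$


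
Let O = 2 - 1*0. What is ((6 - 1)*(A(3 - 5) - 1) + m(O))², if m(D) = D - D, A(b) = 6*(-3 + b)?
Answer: 24025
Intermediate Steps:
A(b) = -18 + 6*b
O = 2 (O = 2 + 0 = 2)
m(D) = 0
((6 - 1)*(A(3 - 5) - 1) + m(O))² = ((6 - 1)*((-18 + 6*(3 - 5)) - 1) + 0)² = (5*((-18 + 6*(-2)) - 1) + 0)² = (5*((-18 - 12) - 1) + 0)² = (5*(-30 - 1) + 0)² = (5*(-31) + 0)² = (-155 + 0)² = (-155)² = 24025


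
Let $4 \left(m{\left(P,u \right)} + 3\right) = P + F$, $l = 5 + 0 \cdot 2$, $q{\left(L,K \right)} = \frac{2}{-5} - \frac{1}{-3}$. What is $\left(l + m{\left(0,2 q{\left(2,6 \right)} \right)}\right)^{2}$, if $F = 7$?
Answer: $\frac{225}{16} \approx 14.063$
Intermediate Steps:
$q{\left(L,K \right)} = - \frac{1}{15}$ ($q{\left(L,K \right)} = 2 \left(- \frac{1}{5}\right) - - \frac{1}{3} = - \frac{2}{5} + \frac{1}{3} = - \frac{1}{15}$)
$l = 5$ ($l = 5 + 0 = 5$)
$m{\left(P,u \right)} = - \frac{5}{4} + \frac{P}{4}$ ($m{\left(P,u \right)} = -3 + \frac{P + 7}{4} = -3 + \frac{7 + P}{4} = -3 + \left(\frac{7}{4} + \frac{P}{4}\right) = - \frac{5}{4} + \frac{P}{4}$)
$\left(l + m{\left(0,2 q{\left(2,6 \right)} \right)}\right)^{2} = \left(5 + \left(- \frac{5}{4} + \frac{1}{4} \cdot 0\right)\right)^{2} = \left(5 + \left(- \frac{5}{4} + 0\right)\right)^{2} = \left(5 - \frac{5}{4}\right)^{2} = \left(\frac{15}{4}\right)^{2} = \frac{225}{16}$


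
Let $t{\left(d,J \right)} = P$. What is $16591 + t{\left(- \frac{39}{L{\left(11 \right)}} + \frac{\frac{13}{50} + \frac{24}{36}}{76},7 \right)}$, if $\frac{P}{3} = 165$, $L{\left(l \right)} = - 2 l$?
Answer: $17086$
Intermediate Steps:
$P = 495$ ($P = 3 \cdot 165 = 495$)
$t{\left(d,J \right)} = 495$
$16591 + t{\left(- \frac{39}{L{\left(11 \right)}} + \frac{\frac{13}{50} + \frac{24}{36}}{76},7 \right)} = 16591 + 495 = 17086$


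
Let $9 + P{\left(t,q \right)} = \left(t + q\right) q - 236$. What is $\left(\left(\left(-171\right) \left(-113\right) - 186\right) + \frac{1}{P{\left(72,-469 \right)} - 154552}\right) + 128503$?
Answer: $\frac{4635305441}{31396} \approx 1.4764 \cdot 10^{5}$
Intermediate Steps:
$P{\left(t,q \right)} = -245 + q \left(q + t\right)$ ($P{\left(t,q \right)} = -9 + \left(\left(t + q\right) q - 236\right) = -9 + \left(\left(q + t\right) q - 236\right) = -9 + \left(q \left(q + t\right) - 236\right) = -9 + \left(-236 + q \left(q + t\right)\right) = -245 + q \left(q + t\right)$)
$\left(\left(\left(-171\right) \left(-113\right) - 186\right) + \frac{1}{P{\left(72,-469 \right)} - 154552}\right) + 128503 = \left(\left(\left(-171\right) \left(-113\right) - 186\right) + \frac{1}{\left(-245 + \left(-469\right)^{2} - 33768\right) - 154552}\right) + 128503 = \left(\left(19323 - 186\right) + \frac{1}{\left(-245 + 219961 - 33768\right) - 154552}\right) + 128503 = \left(19137 + \frac{1}{185948 - 154552}\right) + 128503 = \left(19137 + \frac{1}{31396}\right) + 128503 = \frac{600825253}{31396} + 128503 = \frac{4635305441}{31396}$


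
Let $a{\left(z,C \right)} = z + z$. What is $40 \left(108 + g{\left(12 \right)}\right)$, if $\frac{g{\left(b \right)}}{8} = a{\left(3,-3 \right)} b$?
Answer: $27360$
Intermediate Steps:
$a{\left(z,C \right)} = 2 z$
$g{\left(b \right)} = 48 b$ ($g{\left(b \right)} = 8 \cdot 2 \cdot 3 b = 8 \cdot 6 b = 48 b$)
$40 \left(108 + g{\left(12 \right)}\right) = 40 \left(108 + 48 \cdot 12\right) = 40 \left(108 + 576\right) = 40 \cdot 684 = 27360$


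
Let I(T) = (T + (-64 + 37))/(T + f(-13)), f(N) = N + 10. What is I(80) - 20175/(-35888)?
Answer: 3455539/2763376 ≈ 1.2505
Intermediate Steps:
f(N) = 10 + N
I(T) = (-27 + T)/(-3 + T) (I(T) = (T + (-64 + 37))/(T + (10 - 13)) = (T - 27)/(T - 3) = (-27 + T)/(-3 + T))
I(80) - 20175/(-35888) = (-27 + 80)/(-3 + 80) - 20175/(-35888) = 53/77 - 20175*(-1/35888) = (1/77)*53 + 20175/35888 = 53/77 + 20175/35888 = 3455539/2763376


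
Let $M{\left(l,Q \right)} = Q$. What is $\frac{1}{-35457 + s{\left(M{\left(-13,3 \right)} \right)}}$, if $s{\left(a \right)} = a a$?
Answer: $- \frac{1}{35448} \approx -2.821 \cdot 10^{-5}$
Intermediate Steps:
$s{\left(a \right)} = a^{2}$
$\frac{1}{-35457 + s{\left(M{\left(-13,3 \right)} \right)}} = \frac{1}{-35457 + 3^{2}} = \frac{1}{-35457 + 9} = \frac{1}{-35448} = - \frac{1}{35448}$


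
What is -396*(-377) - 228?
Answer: 149064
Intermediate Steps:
-396*(-377) - 228 = 149292 - 228 = 149064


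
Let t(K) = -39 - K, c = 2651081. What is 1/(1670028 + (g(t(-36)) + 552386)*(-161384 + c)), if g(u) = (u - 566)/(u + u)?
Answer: 2/2751023086671 ≈ 7.2700e-13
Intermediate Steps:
g(u) = (-566 + u)/(2*u) (g(u) = (-566 + u)/((2*u)) = (-566 + u)*(1/(2*u)) = (-566 + u)/(2*u))
1/(1670028 + (g(t(-36)) + 552386)*(-161384 + c)) = 1/(1670028 + ((-566 + (-39 - 1*(-36)))/(2*(-39 - 1*(-36))) + 552386)*(-161384 + 2651081)) = 1/(1670028 + ((-566 + (-39 + 36))/(2*(-39 + 36)) + 552386)*2489697) = 1/(1670028 + ((½)*(-566 - 3)/(-3) + 552386)*2489697) = 1/(1670028 + ((½)*(-⅓)*(-569) + 552386)*2489697) = 1/(1670028 + (569/6 + 552386)*2489697) = 1/(1670028 + (3314885/6)*2489697) = 1/(1670028 + 2751019746615/2) = 1/(2751023086671/2) = 2/2751023086671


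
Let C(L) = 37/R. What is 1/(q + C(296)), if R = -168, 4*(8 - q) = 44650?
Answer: -168/1873993 ≈ -8.9648e-5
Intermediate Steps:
q = -22309/2 (q = 8 - 1/4*44650 = 8 - 22325/2 = -22309/2 ≈ -11155.)
C(L) = -37/168 (C(L) = 37/(-168) = 37*(-1/168) = -37/168)
1/(q + C(296)) = 1/(-22309/2 - 37/168) = 1/(-1873993/168) = -168/1873993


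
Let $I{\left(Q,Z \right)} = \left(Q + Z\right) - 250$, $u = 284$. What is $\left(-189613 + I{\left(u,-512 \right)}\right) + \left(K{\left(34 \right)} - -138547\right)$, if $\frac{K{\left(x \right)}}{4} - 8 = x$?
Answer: $-51376$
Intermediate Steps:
$K{\left(x \right)} = 32 + 4 x$
$I{\left(Q,Z \right)} = -250 + Q + Z$
$\left(-189613 + I{\left(u,-512 \right)}\right) + \left(K{\left(34 \right)} - -138547\right) = \left(-189613 - 478\right) + \left(\left(32 + 4 \cdot 34\right) - -138547\right) = \left(-189613 - 478\right) + \left(\left(32 + 136\right) + 138547\right) = -190091 + \left(168 + 138547\right) = -190091 + 138715 = -51376$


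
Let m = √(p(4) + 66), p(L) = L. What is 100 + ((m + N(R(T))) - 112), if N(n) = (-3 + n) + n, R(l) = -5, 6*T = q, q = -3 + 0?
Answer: -25 + √70 ≈ -16.633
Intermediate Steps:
q = -3
T = -½ (T = (⅙)*(-3) = -½ ≈ -0.50000)
N(n) = -3 + 2*n
m = √70 (m = √(4 + 66) = √70 ≈ 8.3666)
100 + ((m + N(R(T))) - 112) = 100 + ((√70 + (-3 + 2*(-5))) - 112) = 100 + ((√70 + (-3 - 10)) - 112) = 100 + ((√70 - 13) - 112) = 100 + ((-13 + √70) - 112) = 100 + (-125 + √70) = -25 + √70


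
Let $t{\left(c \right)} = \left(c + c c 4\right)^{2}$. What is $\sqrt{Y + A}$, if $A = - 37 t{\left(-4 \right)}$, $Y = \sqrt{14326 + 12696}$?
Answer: $\sqrt{-133200 + \sqrt{27022}} \approx 364.74 i$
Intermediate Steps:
$Y = \sqrt{27022} \approx 164.38$
$t{\left(c \right)} = \left(c + 4 c^{2}\right)^{2}$ ($t{\left(c \right)} = \left(c + c^{2} \cdot 4\right)^{2} = \left(c + 4 c^{2}\right)^{2}$)
$A = -133200$ ($A = - 37 \left(-4\right)^{2} \left(1 + 4 \left(-4\right)\right)^{2} = - 37 \cdot 16 \left(1 - 16\right)^{2} = - 37 \cdot 16 \left(-15\right)^{2} = - 37 \cdot 16 \cdot 225 = \left(-37\right) 3600 = -133200$)
$\sqrt{Y + A} = \sqrt{\sqrt{27022} - 133200} = \sqrt{-133200 + \sqrt{27022}}$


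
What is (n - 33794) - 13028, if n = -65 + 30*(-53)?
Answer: -48477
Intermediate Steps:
n = -1655 (n = -65 - 1590 = -1655)
(n - 33794) - 13028 = (-1655 - 33794) - 13028 = -35449 - 13028 = -48477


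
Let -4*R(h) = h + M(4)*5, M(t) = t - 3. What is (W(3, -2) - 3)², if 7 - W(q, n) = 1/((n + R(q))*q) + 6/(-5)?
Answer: 100489/3600 ≈ 27.914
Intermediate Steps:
M(t) = -3 + t
R(h) = -5/4 - h/4 (R(h) = -(h + (-3 + 4)*5)/4 = -(h + 1*5)/4 = -(h + 5)/4 = -(5 + h)/4 = -5/4 - h/4)
W(q, n) = 41/5 - 1/(q*(-5/4 + n - q/4)) (W(q, n) = 7 - (1/((n + (-5/4 - q/4))*q) + 6/(-5)) = 7 - (1/((-5/4 + n - q/4)*q) + 6*(-⅕)) = 7 - (1/(q*(-5/4 + n - q/4)) - 6/5) = 7 - (-6/5 + 1/(q*(-5/4 + n - q/4))) = 7 + (6/5 - 1/(q*(-5/4 + n - q/4))) = 41/5 - 1/(q*(-5/4 + n - q/4)))
(W(3, -2) - 3)² = ((⅕)*(20 - 164*(-2)*3 + 41*3*(5 + 3))/(3*(5 + 3 - 4*(-2))) - 3)² = ((⅕)*(⅓)*(20 + 984 + 41*3*8)/(5 + 3 + 8) - 3)² = ((⅕)*(⅓)*(20 + 984 + 984)/16 - 3)² = ((⅕)*(⅓)*(1/16)*1988 - 3)² = (497/60 - 3)² = (317/60)² = 100489/3600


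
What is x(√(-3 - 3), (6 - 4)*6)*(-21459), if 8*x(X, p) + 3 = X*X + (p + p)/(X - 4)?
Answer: 3154473/88 + 64377*I*√6/22 ≈ 35846.0 + 7167.8*I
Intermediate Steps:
x(X, p) = -3/8 + X²/8 + p/(4*(-4 + X)) (x(X, p) = -3/8 + (X*X + (p + p)/(X - 4))/8 = -3/8 + (X² + (2*p)/(-4 + X))/8 = -3/8 + (X² + 2*p/(-4 + X))/8 = -3/8 + (X²/8 + p/(4*(-4 + X))) = -3/8 + X²/8 + p/(4*(-4 + X)))
x(√(-3 - 3), (6 - 4)*6)*(-21459) = ((12 + (√(-3 - 3))³ - 4*(√(-3 - 3))² - 3*√(-3 - 3) + 2*((6 - 4)*6))/(8*(-4 + √(-3 - 3))))*(-21459) = ((12 + (√(-6))³ - 4*(√(-6))² - 3*I*√6 + 2*(2*6))/(8*(-4 + √(-6))))*(-21459) = ((12 + (I*√6)³ - 4*(I*√6)² - 3*I*√6 + 2*12)/(8*(-4 + I*√6)))*(-21459) = ((12 - 6*I*√6 - 4*(-6) - 3*I*√6 + 24)/(8*(-4 + I*√6)))*(-21459) = ((12 - 6*I*√6 + 24 - 3*I*√6 + 24)/(8*(-4 + I*√6)))*(-21459) = ((60 - 9*I*√6)/(8*(-4 + I*√6)))*(-21459) = -21459*(60 - 9*I*√6)/(8*(-4 + I*√6))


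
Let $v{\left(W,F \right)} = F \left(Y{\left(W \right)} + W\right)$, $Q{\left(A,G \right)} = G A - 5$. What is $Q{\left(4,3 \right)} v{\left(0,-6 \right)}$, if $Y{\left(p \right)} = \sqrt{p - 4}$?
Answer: $- 84 i \approx - 84.0 i$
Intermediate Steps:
$Q{\left(A,G \right)} = -5 + A G$ ($Q{\left(A,G \right)} = A G - 5 = -5 + A G$)
$Y{\left(p \right)} = \sqrt{-4 + p}$
$v{\left(W,F \right)} = F \left(W + \sqrt{-4 + W}\right)$ ($v{\left(W,F \right)} = F \left(\sqrt{-4 + W} + W\right) = F \left(W + \sqrt{-4 + W}\right)$)
$Q{\left(4,3 \right)} v{\left(0,-6 \right)} = \left(-5 + 4 \cdot 3\right) \left(- 6 \left(0 + \sqrt{-4 + 0}\right)\right) = \left(-5 + 12\right) \left(- 6 \left(0 + \sqrt{-4}\right)\right) = 7 \left(- 6 \left(0 + 2 i\right)\right) = 7 \left(- 6 \cdot 2 i\right) = 7 \left(- 12 i\right) = - 84 i$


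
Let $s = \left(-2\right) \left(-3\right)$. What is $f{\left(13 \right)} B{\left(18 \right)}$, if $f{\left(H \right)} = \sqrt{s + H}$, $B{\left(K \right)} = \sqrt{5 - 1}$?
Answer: $2 \sqrt{19} \approx 8.7178$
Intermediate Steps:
$s = 6$
$B{\left(K \right)} = 2$ ($B{\left(K \right)} = \sqrt{4} = 2$)
$f{\left(H \right)} = \sqrt{6 + H}$
$f{\left(13 \right)} B{\left(18 \right)} = \sqrt{6 + 13} \cdot 2 = \sqrt{19} \cdot 2 = 2 \sqrt{19}$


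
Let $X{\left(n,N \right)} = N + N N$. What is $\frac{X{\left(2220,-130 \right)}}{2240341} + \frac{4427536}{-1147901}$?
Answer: $- \frac{9899940130006}{2571689674241} \approx -3.8496$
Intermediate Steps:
$X{\left(n,N \right)} = N + N^{2}$
$\frac{X{\left(2220,-130 \right)}}{2240341} + \frac{4427536}{-1147901} = \frac{\left(-130\right) \left(1 - 130\right)}{2240341} + \frac{4427536}{-1147901} = \left(-130\right) \left(-129\right) \frac{1}{2240341} + 4427536 \left(- \frac{1}{1147901}\right) = 16770 \cdot \frac{1}{2240341} - \frac{4427536}{1147901} = \frac{16770}{2240341} - \frac{4427536}{1147901} = - \frac{9899940130006}{2571689674241}$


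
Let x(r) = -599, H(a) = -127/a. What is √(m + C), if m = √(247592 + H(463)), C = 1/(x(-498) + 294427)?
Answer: √(15746903633 + 9993263932348*√53075990647)/68021182 ≈ 22.307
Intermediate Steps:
C = 1/293828 (C = 1/(-599 + 294427) = 1/293828 ≈ 3.4034e-6)
m = √53075990647/463 (m = √(247592 - 127/463) = √(114634969/463) = √53075990647/463 ≈ 497.59)
√(m + C) = √(√53075990647/463 + 1/293828) = √(1/293828 + √53075990647/463)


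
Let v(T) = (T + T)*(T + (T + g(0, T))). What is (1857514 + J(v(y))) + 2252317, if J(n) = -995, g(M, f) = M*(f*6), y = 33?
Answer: 4108836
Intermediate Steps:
g(M, f) = 6*M*f (g(M, f) = M*(6*f) = 6*M*f)
v(T) = 4*T**2 (v(T) = (T + T)*(T + (T + 6*0*T)) = (2*T)*(T + (T + 0)) = (2*T)*(T + T) = (2*T)*(2*T) = 4*T**2)
(1857514 + J(v(y))) + 2252317 = (1857514 - 995) + 2252317 = 1856519 + 2252317 = 4108836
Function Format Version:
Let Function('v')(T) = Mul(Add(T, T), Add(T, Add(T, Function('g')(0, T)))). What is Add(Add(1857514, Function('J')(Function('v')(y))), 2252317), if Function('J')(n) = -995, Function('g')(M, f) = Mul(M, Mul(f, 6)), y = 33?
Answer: 4108836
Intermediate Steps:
Function('g')(M, f) = Mul(6, M, f) (Function('g')(M, f) = Mul(M, Mul(6, f)) = Mul(6, M, f))
Function('v')(T) = Mul(4, Pow(T, 2)) (Function('v')(T) = Mul(Add(T, T), Add(T, Add(T, Mul(6, 0, T)))) = Mul(Mul(2, T), Add(T, Add(T, 0))) = Mul(Mul(2, T), Add(T, T)) = Mul(Mul(2, T), Mul(2, T)) = Mul(4, Pow(T, 2)))
Add(Add(1857514, Function('J')(Function('v')(y))), 2252317) = Add(Add(1857514, -995), 2252317) = Add(1856519, 2252317) = 4108836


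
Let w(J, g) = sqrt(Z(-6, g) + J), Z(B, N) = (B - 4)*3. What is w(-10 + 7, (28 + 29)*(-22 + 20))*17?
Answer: 17*I*sqrt(33) ≈ 97.658*I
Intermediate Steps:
Z(B, N) = -12 + 3*B (Z(B, N) = (-4 + B)*3 = -12 + 3*B)
w(J, g) = sqrt(-30 + J) (w(J, g) = sqrt((-12 + 3*(-6)) + J) = sqrt((-12 - 18) + J) = sqrt(-30 + J))
w(-10 + 7, (28 + 29)*(-22 + 20))*17 = sqrt(-30 + (-10 + 7))*17 = sqrt(-30 - 3)*17 = sqrt(-33)*17 = (I*sqrt(33))*17 = 17*I*sqrt(33)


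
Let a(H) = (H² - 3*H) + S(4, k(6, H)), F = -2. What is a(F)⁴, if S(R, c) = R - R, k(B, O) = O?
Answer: 10000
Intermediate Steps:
S(R, c) = 0
a(H) = H² - 3*H (a(H) = (H² - 3*H) + 0 = H² - 3*H)
a(F)⁴ = (-2*(-3 - 2))⁴ = (-2*(-5))⁴ = 10⁴ = 10000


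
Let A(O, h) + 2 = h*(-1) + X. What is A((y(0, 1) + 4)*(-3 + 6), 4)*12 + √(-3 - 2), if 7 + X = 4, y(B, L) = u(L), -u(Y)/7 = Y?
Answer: -108 + I*√5 ≈ -108.0 + 2.2361*I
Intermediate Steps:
u(Y) = -7*Y
y(B, L) = -7*L
X = -3 (X = -7 + 4 = -3)
A(O, h) = -5 - h (A(O, h) = -2 + (h*(-1) - 3) = -2 + (-h - 3) = -2 + (-3 - h) = -5 - h)
A((y(0, 1) + 4)*(-3 + 6), 4)*12 + √(-3 - 2) = (-5 - 1*4)*12 + √(-3 - 2) = (-5 - 4)*12 + √(-5) = -9*12 + I*√5 = -108 + I*√5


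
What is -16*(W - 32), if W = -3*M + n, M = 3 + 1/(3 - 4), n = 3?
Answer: 560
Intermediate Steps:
M = 2 (M = 3 + 1/(-1) = 3 - 1 = 2)
W = -3 (W = -3*2 + 3 = -6 + 3 = -3)
-16*(W - 32) = -16*(-3 - 32) = -16*(-35) = 560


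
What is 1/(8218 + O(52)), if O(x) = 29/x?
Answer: 52/427365 ≈ 0.00012168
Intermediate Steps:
1/(8218 + O(52)) = 1/(8218 + 29/52) = 1/(427365/52) = 52/427365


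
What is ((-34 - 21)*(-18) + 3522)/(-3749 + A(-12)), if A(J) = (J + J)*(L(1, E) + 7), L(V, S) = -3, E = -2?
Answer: -4512/3845 ≈ -1.1735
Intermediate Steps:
A(J) = 8*J (A(J) = (J + J)*(-3 + 7) = (2*J)*4 = 8*J)
((-34 - 21)*(-18) + 3522)/(-3749 + A(-12)) = ((-34 - 21)*(-18) + 3522)/(-3749 + 8*(-12)) = (-55*(-18) + 3522)/(-3749 - 96) = (990 + 3522)/(-3845) = 4512*(-1/3845) = -4512/3845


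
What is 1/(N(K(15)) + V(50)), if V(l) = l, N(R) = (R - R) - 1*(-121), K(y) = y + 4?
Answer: 1/171 ≈ 0.0058480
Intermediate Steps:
K(y) = 4 + y
N(R) = 121 (N(R) = 0 + 121 = 121)
1/(N(K(15)) + V(50)) = 1/(121 + 50) = 1/171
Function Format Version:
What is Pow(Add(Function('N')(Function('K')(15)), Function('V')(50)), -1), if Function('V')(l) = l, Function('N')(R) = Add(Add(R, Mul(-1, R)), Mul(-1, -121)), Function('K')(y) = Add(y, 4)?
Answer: Rational(1, 171) ≈ 0.0058480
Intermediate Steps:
Function('K')(y) = Add(4, y)
Function('N')(R) = 121 (Function('N')(R) = Add(0, 121) = 121)
Pow(Add(Function('N')(Function('K')(15)), Function('V')(50)), -1) = Pow(Add(121, 50), -1) = Pow(171, -1) = Rational(1, 171)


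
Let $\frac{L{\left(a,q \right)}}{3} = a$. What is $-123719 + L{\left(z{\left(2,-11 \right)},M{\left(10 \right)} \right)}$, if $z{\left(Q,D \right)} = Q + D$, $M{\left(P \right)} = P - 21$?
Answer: $-123746$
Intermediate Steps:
$M{\left(P \right)} = -21 + P$
$z{\left(Q,D \right)} = D + Q$
$L{\left(a,q \right)} = 3 a$
$-123719 + L{\left(z{\left(2,-11 \right)},M{\left(10 \right)} \right)} = -123719 + 3 \left(-11 + 2\right) = -123719 + 3 \left(-9\right) = -123719 - 27 = -123746$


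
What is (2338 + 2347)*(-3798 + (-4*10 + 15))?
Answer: -17910755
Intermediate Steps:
(2338 + 2347)*(-3798 + (-4*10 + 15)) = 4685*(-3798 + (-40 + 15)) = 4685*(-3798 - 25) = 4685*(-3823) = -17910755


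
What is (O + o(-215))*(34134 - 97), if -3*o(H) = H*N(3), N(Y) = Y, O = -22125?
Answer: -745750670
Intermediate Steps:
o(H) = -H (o(H) = -H*3/3 = -H)
(O + o(-215))*(34134 - 97) = (-22125 - 1*(-215))*(34134 - 97) = (-22125 + 215)*34037 = -21910*34037 = -745750670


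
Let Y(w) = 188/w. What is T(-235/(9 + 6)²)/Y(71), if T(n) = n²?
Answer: 3337/8100 ≈ 0.41198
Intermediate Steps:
T(-235/(9 + 6)²)/Y(71) = (-235/(9 + 6)²)²/((188/71)) = (-235/(15²))²/((188*(1/71))) = (-235/225)²/(188/71) = (-235*1/225)²*(71/188) = (-47/45)²*(71/188) = (2209/2025)*(71/188) = 3337/8100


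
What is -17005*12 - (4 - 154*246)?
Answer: -166180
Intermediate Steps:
-17005*12 - (4 - 154*246) = -204060 - (4 - 37884) = -204060 - 1*(-37880) = -204060 + 37880 = -166180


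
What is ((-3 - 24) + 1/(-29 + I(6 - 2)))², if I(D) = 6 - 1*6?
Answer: 614656/841 ≈ 730.86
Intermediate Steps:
I(D) = 0 (I(D) = 6 - 6 = 0)
((-3 - 24) + 1/(-29 + I(6 - 2)))² = ((-3 - 24) + 1/(-29 + 0))² = (-27 + 1/(-29))² = (-27 - 1/29)² = (-784/29)² = 614656/841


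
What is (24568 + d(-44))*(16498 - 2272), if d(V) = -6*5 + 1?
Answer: 349091814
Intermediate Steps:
d(V) = -29 (d(V) = -30 + 1 = -29)
(24568 + d(-44))*(16498 - 2272) = (24568 - 29)*(16498 - 2272) = 24539*14226 = 349091814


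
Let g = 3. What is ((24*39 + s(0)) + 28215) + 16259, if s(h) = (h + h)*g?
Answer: 45410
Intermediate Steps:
s(h) = 6*h (s(h) = (h + h)*3 = (2*h)*3 = 6*h)
((24*39 + s(0)) + 28215) + 16259 = ((24*39 + 6*0) + 28215) + 16259 = ((936 + 0) + 28215) + 16259 = (936 + 28215) + 16259 = 29151 + 16259 = 45410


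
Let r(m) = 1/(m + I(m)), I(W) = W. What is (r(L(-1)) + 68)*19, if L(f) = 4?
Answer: 10355/8 ≈ 1294.4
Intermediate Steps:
r(m) = 1/(2*m) (r(m) = 1/(m + m) = 1/(2*m))
(r(L(-1)) + 68)*19 = ((½)/4 + 68)*19 = ((½)*(¼) + 68)*19 = (⅛ + 68)*19 = (545/8)*19 = 10355/8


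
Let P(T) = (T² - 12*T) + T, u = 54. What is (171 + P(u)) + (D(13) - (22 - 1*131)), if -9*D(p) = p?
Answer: 23405/9 ≈ 2600.6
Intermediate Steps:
P(T) = T² - 11*T
D(p) = -p/9
(171 + P(u)) + (D(13) - (22 - 1*131)) = (171 + 54*(-11 + 54)) + (-⅑*13 - (22 - 1*131)) = (171 + 54*43) + (-13/9 - (22 - 131)) = (171 + 2322) + (-13/9 - 1*(-109)) = 2493 + (-13/9 + 109) = 2493 + 968/9 = 23405/9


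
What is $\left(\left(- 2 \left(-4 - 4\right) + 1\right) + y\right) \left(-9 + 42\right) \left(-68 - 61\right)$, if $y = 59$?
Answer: $-323532$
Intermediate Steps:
$\left(\left(- 2 \left(-4 - 4\right) + 1\right) + y\right) \left(-9 + 42\right) \left(-68 - 61\right) = \left(\left(- 2 \left(-4 - 4\right) + 1\right) + 59\right) \left(-9 + 42\right) \left(-68 - 61\right) = \left(\left(- 2 \left(-4 - 4\right) + 1\right) + 59\right) 33 \left(-129\right) = \left(\left(\left(-2\right) \left(-8\right) + 1\right) + 59\right) \left(-4257\right) = \left(\left(16 + 1\right) + 59\right) \left(-4257\right) = \left(17 + 59\right) \left(-4257\right) = 76 \left(-4257\right) = -323532$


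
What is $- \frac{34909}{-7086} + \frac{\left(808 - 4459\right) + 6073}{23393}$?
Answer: $\frac{833788529}{165762798} \approx 5.03$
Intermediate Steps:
$- \frac{34909}{-7086} + \frac{\left(808 - 4459\right) + 6073}{23393} = \left(-34909\right) \left(- \frac{1}{7086}\right) + \left(-3651 + 6073\right) \frac{1}{23393} = \frac{34909}{7086} + 2422 \cdot \frac{1}{23393} = \frac{34909}{7086} + \frac{2422}{23393} = \frac{833788529}{165762798}$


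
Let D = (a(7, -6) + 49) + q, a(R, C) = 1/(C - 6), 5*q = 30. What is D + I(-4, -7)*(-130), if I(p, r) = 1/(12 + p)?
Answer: 116/3 ≈ 38.667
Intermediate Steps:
q = 6 (q = (1/5)*30 = 6)
a(R, C) = 1/(-6 + C)
D = 659/12 (D = (1/(-6 - 6) + 49) + 6 = (1/(-12) + 49) + 6 = (-1/12 + 49) + 6 = 587/12 + 6 = 659/12 ≈ 54.917)
D + I(-4, -7)*(-130) = 659/12 - 130/(12 - 4) = 659/12 - 130/8 = 659/12 + (1/8)*(-130) = 659/12 - 65/4 = 116/3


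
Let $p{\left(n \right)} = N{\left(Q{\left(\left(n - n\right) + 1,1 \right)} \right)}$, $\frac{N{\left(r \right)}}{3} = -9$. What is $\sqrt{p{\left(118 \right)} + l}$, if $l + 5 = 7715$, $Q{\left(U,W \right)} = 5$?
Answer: $\sqrt{7683} \approx 87.653$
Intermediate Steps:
$N{\left(r \right)} = -27$ ($N{\left(r \right)} = 3 \left(-9\right) = -27$)
$p{\left(n \right)} = -27$
$l = 7710$ ($l = -5 + 7715 = 7710$)
$\sqrt{p{\left(118 \right)} + l} = \sqrt{-27 + 7710} = \sqrt{7683}$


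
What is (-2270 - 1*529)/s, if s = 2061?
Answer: -311/229 ≈ -1.3581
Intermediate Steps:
(-2270 - 1*529)/s = (-2270 - 1*529)/2061 = (-2270 - 529)*(1/2061) = -2799*1/2061 = -311/229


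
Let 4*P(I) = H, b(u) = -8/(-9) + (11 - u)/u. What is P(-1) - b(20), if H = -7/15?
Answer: -5/9 ≈ -0.55556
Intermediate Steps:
b(u) = 8/9 + (11 - u)/u (b(u) = -8*(-⅑) + (11 - u)/u = 8/9 + (11 - u)/u)
H = -7/15 (H = -7*1/15 = -7/15 ≈ -0.46667)
P(I) = -7/60 (P(I) = (¼)*(-7/15) = -7/60)
P(-1) - b(20) = -7/60 - (99 - 1*20)/(9*20) = -7/60 - (99 - 20)/(9*20) = -7/60 - 79/(9*20) = -7/60 - 1*79/180 = -7/60 - 79/180 = -5/9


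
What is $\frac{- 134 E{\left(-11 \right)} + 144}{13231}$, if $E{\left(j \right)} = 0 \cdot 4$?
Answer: $\frac{144}{13231} \approx 0.010884$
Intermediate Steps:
$E{\left(j \right)} = 0$
$\frac{- 134 E{\left(-11 \right)} + 144}{13231} = \frac{\left(-134\right) 0 + 144}{13231} = \left(0 + 144\right) \frac{1}{13231} = 144 \cdot \frac{1}{13231} = \frac{144}{13231}$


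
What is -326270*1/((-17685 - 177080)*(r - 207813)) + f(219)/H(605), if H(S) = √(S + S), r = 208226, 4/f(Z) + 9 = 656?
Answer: 158/38953 + 2*√10/35585 ≈ 0.0042339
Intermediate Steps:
f(Z) = 4/647 (f(Z) = 4/(-9 + 656) = 4/647)
H(S) = √2*√S (H(S) = √(2*S) = √2*√S)
-326270*1/((-17685 - 177080)*(r - 207813)) + f(219)/H(605) = -326270*1/((-17685 - 177080)*(208226 - 207813)) + 4/(647*((√2*√605))) = -326270/((-194765*413)) + 4/(647*((√2*(11*√5)))) = -326270/(-80437945) + 4/(647*((11*√10))) = -326270*(-1/80437945) + 4*(√10/110)/647 = 158/38953 + 2*√10/35585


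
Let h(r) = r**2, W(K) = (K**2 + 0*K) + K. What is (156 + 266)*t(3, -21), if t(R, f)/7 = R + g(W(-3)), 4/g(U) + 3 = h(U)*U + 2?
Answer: 1917146/215 ≈ 8917.0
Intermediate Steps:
W(K) = K + K**2 (W(K) = (K**2 + 0) + K = K**2 + K = K + K**2)
g(U) = 4/(-1 + U**3) (g(U) = 4/(-3 + (U**2*U + 2)) = 4/(-3 + (U**3 + 2)) = 4/(-3 + (2 + U**3)) = 4/(-1 + U**3))
t(R, f) = 28/215 + 7*R (t(R, f) = 7*(R + 4/(-1 + (-3*(1 - 3))**3)) = 7*(R + 4/(-1 + (-3*(-2))**3)) = 7*(R + 4/(-1 + 6**3)) = 7*(R + 4/(-1 + 216)) = 7*(R + 4/215) = 7*(4/215 + R) = 28/215 + 7*R)
(156 + 266)*t(3, -21) = (156 + 266)*(28/215 + 7*3) = 422*(28/215 + 21) = 422*(4543/215) = 1917146/215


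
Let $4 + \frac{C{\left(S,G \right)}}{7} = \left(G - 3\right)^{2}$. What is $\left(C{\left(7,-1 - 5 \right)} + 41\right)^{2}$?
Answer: $336400$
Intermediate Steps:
$C{\left(S,G \right)} = -28 + 7 \left(-3 + G\right)^{2}$ ($C{\left(S,G \right)} = -28 + 7 \left(G - 3\right)^{2} = -28 + 7 \left(-3 + G\right)^{2}$)
$\left(C{\left(7,-1 - 5 \right)} + 41\right)^{2} = \left(\left(-28 + 7 \left(-3 - 6\right)^{2}\right) + 41\right)^{2} = \left(\left(-28 + 7 \left(-9\right)^{2}\right) + 41\right)^{2} = \left(\left(-28 + 7 \cdot 81\right) + 41\right)^{2} = \left(\left(-28 + 567\right) + 41\right)^{2} = \left(539 + 41\right)^{2} = 580^{2} = 336400$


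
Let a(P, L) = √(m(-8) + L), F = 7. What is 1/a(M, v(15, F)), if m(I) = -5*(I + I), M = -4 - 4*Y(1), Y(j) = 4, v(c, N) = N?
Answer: √87/87 ≈ 0.10721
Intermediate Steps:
M = -20 (M = -4 - 4*4 = -4 - 16 = -20)
m(I) = -10*I
a(P, L) = √(80 + L) (a(P, L) = √(-10*(-8) + L) = √(80 + L))
1/a(M, v(15, F)) = 1/(√(80 + 7)) = 1/(√87) = √87/87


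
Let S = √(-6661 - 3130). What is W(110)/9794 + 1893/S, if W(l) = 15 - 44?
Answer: -29/9794 - 1893*I*√9791/9791 ≈ -0.002961 - 19.131*I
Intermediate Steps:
W(l) = -29
S = I*√9791 (S = √(-9791) = I*√9791 ≈ 98.949*I)
W(110)/9794 + 1893/S = -29/9794 + 1893/((I*√9791)) = -29*1/9794 + 1893*(-I*√9791/9791) = -29/9794 - 1893*I*√9791/9791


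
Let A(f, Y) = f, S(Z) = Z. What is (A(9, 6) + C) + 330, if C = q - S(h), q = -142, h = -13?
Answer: 210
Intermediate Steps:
C = -129 (C = -142 - 1*(-13) = -142 + 13 = -129)
(A(9, 6) + C) + 330 = (9 - 129) + 330 = -120 + 330 = 210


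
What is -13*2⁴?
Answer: -208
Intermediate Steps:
-13*2⁴ = -13*16 = -208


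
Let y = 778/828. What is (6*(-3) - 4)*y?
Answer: -4279/207 ≈ -20.672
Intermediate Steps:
y = 389/414 (y = 778*(1/828) = 389/414 ≈ 0.93961)
(6*(-3) - 4)*y = (6*(-3) - 4)*(389/414) = (-18 - 4)*(389/414) = -22*389/414 = -4279/207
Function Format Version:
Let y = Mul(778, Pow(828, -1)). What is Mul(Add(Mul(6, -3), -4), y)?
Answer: Rational(-4279, 207) ≈ -20.672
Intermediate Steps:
y = Rational(389, 414) (y = Mul(778, Rational(1, 828)) = Rational(389, 414) ≈ 0.93961)
Mul(Add(Mul(6, -3), -4), y) = Mul(Add(Mul(6, -3), -4), Rational(389, 414)) = Mul(Add(-18, -4), Rational(389, 414)) = Mul(-22, Rational(389, 414)) = Rational(-4279, 207)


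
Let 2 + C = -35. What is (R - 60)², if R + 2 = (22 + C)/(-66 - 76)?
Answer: 77246521/20164 ≈ 3830.9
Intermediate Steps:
C = -37 (C = -2 - 35 = -37)
R = -269/142 (R = -2 + (22 - 37)/(-66 - 76) = -2 - 15/(-142) = -2 - 15*(-1/142) = -2 + 15/142 = -269/142 ≈ -1.8944)
(R - 60)² = (-269/142 - 60)² = (-8789/142)² = 77246521/20164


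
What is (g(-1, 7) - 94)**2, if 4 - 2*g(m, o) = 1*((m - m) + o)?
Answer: 36481/4 ≈ 9120.3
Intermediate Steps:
g(m, o) = 2 - o/2 (g(m, o) = 2 - ((m - m) + o)/2 = 2 - (0 + o)/2 = 2 - o/2)
(g(-1, 7) - 94)**2 = ((2 - 1/2*7) - 94)**2 = ((2 - 7/2) - 94)**2 = (-3/2 - 94)**2 = (-191/2)**2 = 36481/4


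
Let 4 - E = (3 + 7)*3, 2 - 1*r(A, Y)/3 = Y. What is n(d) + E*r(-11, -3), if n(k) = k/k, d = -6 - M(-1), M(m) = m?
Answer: -389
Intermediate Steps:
r(A, Y) = 6 - 3*Y
d = -5 (d = -6 - 1*(-1) = -6 + 1 = -5)
E = -26 (E = 4 - (3 + 7)*3 = 4 - 10*3 = 4 - 1*30 = 4 - 30 = -26)
n(k) = 1
n(d) + E*r(-11, -3) = 1 - 26*(6 - 3*(-3)) = 1 - 26*(6 + 9) = 1 - 26*15 = 1 - 390 = -389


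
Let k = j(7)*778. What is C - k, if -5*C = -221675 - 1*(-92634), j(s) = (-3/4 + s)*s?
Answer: -82293/10 ≈ -8229.3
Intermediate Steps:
j(s) = s*(-¾ + s) (j(s) = (-3*¼ + s)*s = (-¾ + s)*s = s*(-¾ + s))
C = 129041/5 (C = -(-221675 - 1*(-92634))/5 = -(-221675 + 92634)/5 = -⅕*(-129041) = 129041/5 ≈ 25808.)
k = 68075/2 (k = ((¼)*7*(-3 + 4*7))*778 = ((¼)*7*(-3 + 28))*778 = ((¼)*7*25)*778 = (175/4)*778 = 68075/2 ≈ 34038.)
C - k = 129041/5 - 1*68075/2 = 129041/5 - 68075/2 = -82293/10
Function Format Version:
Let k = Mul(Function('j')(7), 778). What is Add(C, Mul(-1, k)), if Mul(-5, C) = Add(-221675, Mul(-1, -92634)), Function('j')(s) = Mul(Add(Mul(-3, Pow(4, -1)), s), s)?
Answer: Rational(-82293, 10) ≈ -8229.3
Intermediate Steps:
Function('j')(s) = Mul(s, Add(Rational(-3, 4), s)) (Function('j')(s) = Mul(Add(Mul(-3, Rational(1, 4)), s), s) = Mul(Add(Rational(-3, 4), s), s) = Mul(s, Add(Rational(-3, 4), s)))
C = Rational(129041, 5) (C = Mul(Rational(-1, 5), Add(-221675, Mul(-1, -92634))) = Mul(Rational(-1, 5), Add(-221675, 92634)) = Mul(Rational(-1, 5), -129041) = Rational(129041, 5) ≈ 25808.)
k = Rational(68075, 2) (k = Mul(Mul(Rational(1, 4), 7, Add(-3, Mul(4, 7))), 778) = Mul(Mul(Rational(1, 4), 7, Add(-3, 28)), 778) = Mul(Mul(Rational(1, 4), 7, 25), 778) = Mul(Rational(175, 4), 778) = Rational(68075, 2) ≈ 34038.)
Add(C, Mul(-1, k)) = Add(Rational(129041, 5), Mul(-1, Rational(68075, 2))) = Add(Rational(129041, 5), Rational(-68075, 2)) = Rational(-82293, 10)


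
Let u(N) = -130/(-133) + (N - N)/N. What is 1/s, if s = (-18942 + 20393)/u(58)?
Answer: 130/192983 ≈ 0.00067363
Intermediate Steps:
u(N) = 130/133 (u(N) = -130*(-1/133) + 0/N = 130/133 + 0 = 130/133)
s = 192983/130 (s = (-18942 + 20393)/(130/133) = 1451*(133/130) = 192983/130 ≈ 1484.5)
1/s = 1/(192983/130) = 130/192983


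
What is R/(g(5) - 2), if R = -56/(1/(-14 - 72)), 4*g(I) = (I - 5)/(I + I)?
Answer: -2408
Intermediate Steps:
g(I) = (-5 + I)/(8*I) (g(I) = ((I - 5)/(I + I))/4 = ((-5 + I)/((2*I)))/4 = ((-5 + I)*(1/(2*I)))/4 = ((-5 + I)/(2*I))/4 = (-5 + I)/(8*I))
R = 4816 (R = -56/(1/(-86)) = -56/(-1/86) = -56*(-86) = 4816)
R/(g(5) - 2) = 4816/((⅛)*(-5 + 5)/5 - 2) = 4816/((⅛)*(⅕)*0 - 2) = 4816/(0 - 2) = 4816/(-2) = -½*4816 = -2408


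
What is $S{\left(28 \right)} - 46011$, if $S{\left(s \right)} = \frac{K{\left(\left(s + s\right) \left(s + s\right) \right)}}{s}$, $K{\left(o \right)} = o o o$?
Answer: $1101417541$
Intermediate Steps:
$K{\left(o \right)} = o^{3}$ ($K{\left(o \right)} = o^{2} o = o^{3}$)
$S{\left(s \right)} = 64 s^{5}$ ($S{\left(s \right)} = \frac{\left(\left(s + s\right) \left(s + s\right)\right)^{3}}{s} = \frac{\left(2 s 2 s\right)^{3}}{s} = \frac{\left(4 s^{2}\right)^{3}}{s} = \frac{64 s^{6}}{s} = 64 s^{5}$)
$S{\left(28 \right)} - 46011 = 64 \cdot 28^{5} - 46011 = 64 \cdot 17210368 - 46011 = 1101463552 - 46011 = 1101417541$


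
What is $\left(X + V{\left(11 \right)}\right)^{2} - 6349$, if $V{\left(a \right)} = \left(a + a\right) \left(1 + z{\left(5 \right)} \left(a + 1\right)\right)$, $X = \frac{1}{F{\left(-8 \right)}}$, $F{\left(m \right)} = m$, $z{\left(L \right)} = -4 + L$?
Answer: $\frac{4824033}{64} \approx 75376.0$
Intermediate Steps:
$X = - \frac{1}{8}$ ($X = \frac{1}{-8} = - \frac{1}{8} \approx -0.125$)
$V{\left(a \right)} = 2 a \left(2 + a\right)$ ($V{\left(a \right)} = \left(a + a\right) \left(1 + \left(-4 + 5\right) \left(a + 1\right)\right) = 2 a \left(1 + 1 \left(1 + a\right)\right) = 2 a \left(1 + \left(1 + a\right)\right) = 2 a \left(2 + a\right)$)
$\left(X + V{\left(11 \right)}\right)^{2} - 6349 = \left(- \frac{1}{8} + 2 \cdot 11 \left(2 + 11\right)\right)^{2} - 6349 = \left(- \frac{1}{8} + 2 \cdot 11 \cdot 13\right)^{2} - 6349 = \left(- \frac{1}{8} + 286\right)^{2} - 6349 = \left(\frac{2287}{8}\right)^{2} - 6349 = \frac{5230369}{64} - 6349 = \frac{4824033}{64}$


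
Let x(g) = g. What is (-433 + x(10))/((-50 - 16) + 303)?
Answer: -141/79 ≈ -1.7848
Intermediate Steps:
(-433 + x(10))/((-50 - 16) + 303) = (-433 + 10)/((-50 - 16) + 303) = -423/(-66 + 303) = -423/237 = -423*1/237 = -141/79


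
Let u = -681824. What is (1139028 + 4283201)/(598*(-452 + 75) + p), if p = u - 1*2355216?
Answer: -5422229/3262486 ≈ -1.6620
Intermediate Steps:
p = -3037040 (p = -681824 - 1*2355216 = -681824 - 2355216 = -3037040)
(1139028 + 4283201)/(598*(-452 + 75) + p) = (1139028 + 4283201)/(598*(-452 + 75) - 3037040) = 5422229/(598*(-377) - 3037040) = 5422229/(-225446 - 3037040) = 5422229/(-3262486) = 5422229*(-1/3262486) = -5422229/3262486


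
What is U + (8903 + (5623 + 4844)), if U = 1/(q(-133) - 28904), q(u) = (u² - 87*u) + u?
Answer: 4319511/223 ≈ 19370.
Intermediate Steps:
q(u) = u² - 86*u
U = 1/223 (U = 1/(-133*(-86 - 133) - 28904) = 1/(-133*(-219) - 28904) = 1/(29127 - 28904) = 1/223 ≈ 0.0044843)
U + (8903 + (5623 + 4844)) = 1/223 + (8903 + (5623 + 4844)) = 1/223 + (8903 + 10467) = 1/223 + 19370 = 4319511/223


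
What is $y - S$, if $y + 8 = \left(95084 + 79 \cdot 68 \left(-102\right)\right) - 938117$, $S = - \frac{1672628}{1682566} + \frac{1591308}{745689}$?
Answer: $- \frac{290871652116316671}{209111826329} \approx -1.391 \cdot 10^{6}$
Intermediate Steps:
$S = \frac{238370072606}{209111826329}$ ($S = \left(-1672628\right) \frac{1}{1682566} + 1591308 \cdot \frac{1}{745689} = - \frac{836314}{841283} + \frac{530436}{248563} = \frac{238370072606}{209111826329} \approx 1.1399$)
$y = -1390985$ ($y = -8 - \left(843033 - 79 \cdot 68 \left(-102\right)\right) = -8 + \left(\left(95084 + 5372 \left(-102\right)\right) - 938117\right) = -8 + \left(\left(95084 - 547944\right) - 938117\right) = -8 - 1390977 = -1390985$)
$y - S = -1390985 - \frac{238370072606}{209111826329} = - \frac{290871652116316671}{209111826329}$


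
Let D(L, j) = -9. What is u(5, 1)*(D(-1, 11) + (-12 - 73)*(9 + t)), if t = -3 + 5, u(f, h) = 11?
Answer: -10384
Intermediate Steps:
t = 2
u(5, 1)*(D(-1, 11) + (-12 - 73)*(9 + t)) = 11*(-9 + (-12 - 73)*(9 + 2)) = 11*(-9 - 85*11) = 11*(-9 - 935) = 11*(-944) = -10384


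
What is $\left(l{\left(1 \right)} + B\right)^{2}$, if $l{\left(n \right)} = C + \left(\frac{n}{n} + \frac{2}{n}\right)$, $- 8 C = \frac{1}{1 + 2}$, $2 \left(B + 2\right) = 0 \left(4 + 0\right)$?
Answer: $\frac{529}{576} \approx 0.9184$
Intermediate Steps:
$B = -2$ ($B = -2 + \frac{0 \left(4 + 0\right)}{2} = -2 + \frac{0 \cdot 4}{2} = -2 + \frac{1}{2} \cdot 0 = -2 + 0 = -2$)
$C = - \frac{1}{24}$ ($C = - \frac{1}{8 \left(1 + 2\right)} = - \frac{1}{8 \cdot 3} = \left(- \frac{1}{8}\right) \frac{1}{3} = - \frac{1}{24} \approx -0.041667$)
$l{\left(n \right)} = \frac{23}{24} + \frac{2}{n}$ ($l{\left(n \right)} = - \frac{1}{24} + \left(\frac{n}{n} + \frac{2}{n}\right) = - \frac{1}{24} + \left(1 + \frac{2}{n}\right) = \frac{23}{24} + \frac{2}{n}$)
$\left(l{\left(1 \right)} + B\right)^{2} = \left(\left(\frac{23}{24} + \frac{2}{1}\right) - 2\right)^{2} = \left(\left(\frac{23}{24} + 2 \cdot 1\right) - 2\right)^{2} = \left(\left(\frac{23}{24} + 2\right) - 2\right)^{2} = \left(\frac{71}{24} - 2\right)^{2} = \left(\frac{23}{24}\right)^{2} = \frac{529}{576}$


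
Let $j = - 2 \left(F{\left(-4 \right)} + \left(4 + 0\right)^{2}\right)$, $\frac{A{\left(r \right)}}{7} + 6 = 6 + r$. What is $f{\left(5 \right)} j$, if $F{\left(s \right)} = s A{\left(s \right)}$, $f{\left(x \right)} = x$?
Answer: $-1280$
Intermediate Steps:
$A{\left(r \right)} = 7 r$ ($A{\left(r \right)} = -42 + 7 \left(6 + r\right) = -42 + \left(42 + 7 r\right) = 7 r$)
$F{\left(s \right)} = 7 s^{2}$ ($F{\left(s \right)} = s 7 s = 7 s^{2}$)
$j = -256$ ($j = - 2 \left(7 \left(-4\right)^{2} + \left(4 + 0\right)^{2}\right) = - 2 \left(7 \cdot 16 + 4^{2}\right) = - 2 \left(112 + 16\right) = \left(-2\right) 128 = -256$)
$f{\left(5 \right)} j = 5 \left(-256\right) = -1280$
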